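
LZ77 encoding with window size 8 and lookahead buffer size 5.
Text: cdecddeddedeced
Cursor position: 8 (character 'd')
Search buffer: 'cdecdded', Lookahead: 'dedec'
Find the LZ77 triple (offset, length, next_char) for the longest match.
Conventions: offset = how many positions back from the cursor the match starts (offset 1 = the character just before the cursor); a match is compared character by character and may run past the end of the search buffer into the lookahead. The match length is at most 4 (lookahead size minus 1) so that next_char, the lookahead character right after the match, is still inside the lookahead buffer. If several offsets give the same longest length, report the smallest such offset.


Try each offset into the search buffer:
  offset=1 (pos 7, char 'd'): match length 1
  offset=2 (pos 6, char 'e'): match length 0
  offset=3 (pos 5, char 'd'): match length 3
  offset=4 (pos 4, char 'd'): match length 1
  offset=5 (pos 3, char 'c'): match length 0
  offset=6 (pos 2, char 'e'): match length 0
  offset=7 (pos 1, char 'd'): match length 2
  offset=8 (pos 0, char 'c'): match length 0
Longest match has length 3 at offset 3.
next_char = character at position 8 + 3 = 11 -> 'e'

Best match: offset=3, length=3 (matching 'ded' starting at position 5)
LZ77 triple: (3, 3, 'e')


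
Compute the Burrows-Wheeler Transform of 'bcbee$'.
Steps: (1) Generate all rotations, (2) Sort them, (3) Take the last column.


Rotations (sorted):
  0: $bcbee -> last char: e
  1: bcbee$ -> last char: $
  2: bee$bc -> last char: c
  3: cbee$b -> last char: b
  4: e$bcbe -> last char: e
  5: ee$bcb -> last char: b


BWT = e$cbeb


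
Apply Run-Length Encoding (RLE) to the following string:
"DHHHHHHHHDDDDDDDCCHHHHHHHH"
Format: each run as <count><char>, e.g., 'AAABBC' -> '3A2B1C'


Scanning runs left to right:
  i=0: run of 'D' x 1 -> '1D'
  i=1: run of 'H' x 8 -> '8H'
  i=9: run of 'D' x 7 -> '7D'
  i=16: run of 'C' x 2 -> '2C'
  i=18: run of 'H' x 8 -> '8H'

RLE = 1D8H7D2C8H


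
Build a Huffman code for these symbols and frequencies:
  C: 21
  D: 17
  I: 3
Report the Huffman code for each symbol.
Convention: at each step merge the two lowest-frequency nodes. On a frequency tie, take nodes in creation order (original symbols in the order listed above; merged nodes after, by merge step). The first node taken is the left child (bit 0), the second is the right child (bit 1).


Huffman tree construction:
Step 1: Merge I(3) + D(17) = 20
Step 2: Merge (I+D)(20) + C(21) = 41
Read each symbol's code off the tree from the root (left child = 0, right child = 1).

Codes:
  C: 1 (length 1)
  D: 01 (length 2)
  I: 00 (length 2)
Average code length: 61/41 = 1.4878 bits/symbol


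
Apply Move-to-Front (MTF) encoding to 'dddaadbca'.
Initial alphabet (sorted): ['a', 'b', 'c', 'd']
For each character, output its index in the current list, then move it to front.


MTF encoding:
'd': index 3 in ['a', 'b', 'c', 'd'] -> ['d', 'a', 'b', 'c']
'd': index 0 in ['d', 'a', 'b', 'c'] -> ['d', 'a', 'b', 'c']
'd': index 0 in ['d', 'a', 'b', 'c'] -> ['d', 'a', 'b', 'c']
'a': index 1 in ['d', 'a', 'b', 'c'] -> ['a', 'd', 'b', 'c']
'a': index 0 in ['a', 'd', 'b', 'c'] -> ['a', 'd', 'b', 'c']
'd': index 1 in ['a', 'd', 'b', 'c'] -> ['d', 'a', 'b', 'c']
'b': index 2 in ['d', 'a', 'b', 'c'] -> ['b', 'd', 'a', 'c']
'c': index 3 in ['b', 'd', 'a', 'c'] -> ['c', 'b', 'd', 'a']
'a': index 3 in ['c', 'b', 'd', 'a'] -> ['a', 'c', 'b', 'd']


Output: [3, 0, 0, 1, 0, 1, 2, 3, 3]


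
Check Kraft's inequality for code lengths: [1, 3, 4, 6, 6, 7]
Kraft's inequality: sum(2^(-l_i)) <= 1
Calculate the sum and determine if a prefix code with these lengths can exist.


Sum = 2^(-1) + 2^(-3) + 2^(-4) + 2^(-6) + 2^(-6) + 2^(-7)
    = 0.5 + 0.125 + 0.0625 + 0.015625 + 0.015625 + 0.0078125
    = 93/128 = 0.7265625
Since 0.7265625 <= 1, Kraft's inequality IS satisfied.
A prefix code with these lengths CAN exist.

Kraft sum = 0.7265625. Satisfied.


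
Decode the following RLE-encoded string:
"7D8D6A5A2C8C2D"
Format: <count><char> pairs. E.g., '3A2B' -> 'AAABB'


Expanding each <count><char> pair:
  7D -> 'DDDDDDD'
  8D -> 'DDDDDDDD'
  6A -> 'AAAAAA'
  5A -> 'AAAAA'
  2C -> 'CC'
  8C -> 'CCCCCCCC'
  2D -> 'DD'

Decoded = DDDDDDDDDDDDDDDAAAAAAAAAAACCCCCCCCCCDD


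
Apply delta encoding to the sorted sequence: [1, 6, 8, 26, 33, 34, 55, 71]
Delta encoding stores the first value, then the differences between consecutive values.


First value: 1
Deltas:
  6 - 1 = 5
  8 - 6 = 2
  26 - 8 = 18
  33 - 26 = 7
  34 - 33 = 1
  55 - 34 = 21
  71 - 55 = 16


Delta encoded: [1, 5, 2, 18, 7, 1, 21, 16]


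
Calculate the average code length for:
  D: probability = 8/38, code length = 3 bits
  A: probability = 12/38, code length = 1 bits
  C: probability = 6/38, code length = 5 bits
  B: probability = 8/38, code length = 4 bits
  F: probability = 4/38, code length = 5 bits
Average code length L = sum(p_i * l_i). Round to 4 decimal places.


Weighted contributions p_i * l_i:
  D: (8/38) * 3 = 24/38
  A: (12/38) * 1 = 12/38
  C: (6/38) * 5 = 30/38
  B: (8/38) * 4 = 32/38
  F: (4/38) * 5 = 20/38
Sum = (24 + 12 + 30 + 32 + 20)/38 = 118/38

L = 118/38 = 3.1053 bits/symbol


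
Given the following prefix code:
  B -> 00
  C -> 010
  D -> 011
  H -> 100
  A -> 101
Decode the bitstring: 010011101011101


Decoding step by step:
Bits 010 -> C
Bits 011 -> D
Bits 101 -> A
Bits 011 -> D
Bits 101 -> A


Decoded message: CDADA


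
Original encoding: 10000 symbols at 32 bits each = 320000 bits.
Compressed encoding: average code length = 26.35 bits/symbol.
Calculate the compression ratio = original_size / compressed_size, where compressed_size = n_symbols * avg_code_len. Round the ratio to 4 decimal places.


original_size = n_symbols * orig_bits = 10000 * 32 = 320000 bits
compressed_size = n_symbols * avg_code_len = 10000 * 26.35 = 263500.0 bits
ratio = original_size / compressed_size = 320000 / 263500.0 = 1.2144

Compression ratio = 1.2144


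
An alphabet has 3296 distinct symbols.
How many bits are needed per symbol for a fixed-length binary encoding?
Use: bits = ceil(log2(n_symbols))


log2(3296) = 11.6865
Bracket: 2^11 = 2048 < 3296 <= 2^12 = 4096
So ceil(log2(3296)) = 12

bits = ceil(log2(3296)) = ceil(11.6865) = 12 bits


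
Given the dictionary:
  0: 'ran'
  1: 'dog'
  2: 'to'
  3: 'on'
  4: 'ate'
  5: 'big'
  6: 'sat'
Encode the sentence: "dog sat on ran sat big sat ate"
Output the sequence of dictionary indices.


Look up each word in the dictionary:
  'dog' -> 1
  'sat' -> 6
  'on' -> 3
  'ran' -> 0
  'sat' -> 6
  'big' -> 5
  'sat' -> 6
  'ate' -> 4

Encoded: [1, 6, 3, 0, 6, 5, 6, 4]


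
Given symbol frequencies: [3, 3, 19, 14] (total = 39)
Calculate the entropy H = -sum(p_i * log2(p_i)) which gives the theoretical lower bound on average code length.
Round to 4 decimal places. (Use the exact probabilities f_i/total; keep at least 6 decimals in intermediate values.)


Per-symbol terms -p_i * log2(p_i) with p_i = f_i/39:
  p = 3/39 = 0.076923: log2(p) = -3.700440, -p*log2(p) = 0.284649
  p = 3/39 = 0.076923: log2(p) = -3.700440, -p*log2(p) = 0.284649
  p = 19/39 = 0.487179: log2(p) = -1.037475, -p*log2(p) = 0.505436
  p = 14/39 = 0.358974: log2(p) = -1.478047, -p*log2(p) = 0.530581
H = 0.284649 + 0.284649 + 0.505436 + 0.530581 = 1.605315

H = 1.6053 bits/symbol


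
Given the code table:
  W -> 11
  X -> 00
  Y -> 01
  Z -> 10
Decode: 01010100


Decoding:
01 -> Y
01 -> Y
01 -> Y
00 -> X


Result: YYYX


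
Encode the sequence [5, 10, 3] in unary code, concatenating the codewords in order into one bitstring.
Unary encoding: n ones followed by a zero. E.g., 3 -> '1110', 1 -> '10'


Encode each number as n ones followed by a terminating 0:
  5 -> 111110 (6 bits)
  10 -> 11111111110 (11 bits)
  3 -> 1110 (4 bits)
Total length = 6 + 11 + 4 = 21 bits.

Unary([5, 10, 3]) = 111110111111111101110 (21 bits)


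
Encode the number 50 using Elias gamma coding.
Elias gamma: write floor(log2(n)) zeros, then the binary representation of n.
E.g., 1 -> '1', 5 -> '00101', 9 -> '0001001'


num_bits = floor(log2(50)) + 1 = 6
leading_zeros = num_bits - 1 = 5
binary(50) = 110010

Elias gamma(50) = '00000' + '110010' = 00000110010 (11 bits)


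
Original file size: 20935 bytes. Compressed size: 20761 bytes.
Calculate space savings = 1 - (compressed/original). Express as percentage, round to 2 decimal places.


ratio = compressed/original = 20761/20935 = 0.991689
savings = 1 - ratio = 1 - 0.991689 = 0.008311
as a percentage: 0.008311 * 100 = 0.83%

Space savings = 1 - 20761/20935 = 0.83%


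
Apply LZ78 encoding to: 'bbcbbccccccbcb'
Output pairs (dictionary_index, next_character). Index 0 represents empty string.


LZ78 encoding steps:
Dictionary: {0: ''}
Step 1: w='' (idx 0), next='b' -> output (0, 'b'), add 'b' as idx 1
Step 2: w='b' (idx 1), next='c' -> output (1, 'c'), add 'bc' as idx 2
Step 3: w='b' (idx 1), next='b' -> output (1, 'b'), add 'bb' as idx 3
Step 4: w='' (idx 0), next='c' -> output (0, 'c'), add 'c' as idx 4
Step 5: w='c' (idx 4), next='c' -> output (4, 'c'), add 'cc' as idx 5
Step 6: w='cc' (idx 5), next='c' -> output (5, 'c'), add 'ccc' as idx 6
Step 7: w='bc' (idx 2), next='b' -> output (2, 'b'), add 'bcb' as idx 7


Encoded: [(0, 'b'), (1, 'c'), (1, 'b'), (0, 'c'), (4, 'c'), (5, 'c'), (2, 'b')]


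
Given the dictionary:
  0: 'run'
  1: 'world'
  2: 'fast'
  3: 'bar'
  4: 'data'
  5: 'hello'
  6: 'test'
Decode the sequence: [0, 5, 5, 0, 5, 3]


Look up each index in the dictionary:
  0 -> 'run'
  5 -> 'hello'
  5 -> 'hello'
  0 -> 'run'
  5 -> 'hello'
  3 -> 'bar'

Decoded: "run hello hello run hello bar"


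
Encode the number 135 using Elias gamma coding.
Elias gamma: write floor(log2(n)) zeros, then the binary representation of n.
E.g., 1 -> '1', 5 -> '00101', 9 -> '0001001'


num_bits = floor(log2(135)) + 1 = 8
leading_zeros = num_bits - 1 = 7
binary(135) = 10000111

Elias gamma(135) = '0000000' + '10000111' = 000000010000111 (15 bits)


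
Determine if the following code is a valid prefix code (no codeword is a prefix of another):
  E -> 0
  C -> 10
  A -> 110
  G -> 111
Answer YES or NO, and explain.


Checking each pair (does one codeword prefix another?):
  E='0' vs C='10': no prefix
  E='0' vs A='110': no prefix
  E='0' vs G='111': no prefix
  C='10' vs E='0': no prefix
  C='10' vs A='110': no prefix
  C='10' vs G='111': no prefix
  A='110' vs E='0': no prefix
  A='110' vs C='10': no prefix
  A='110' vs G='111': no prefix
  G='111' vs E='0': no prefix
  G='111' vs C='10': no prefix
  G='111' vs A='110': no prefix
No violation found over all pairs.

YES -- this is a valid prefix code. No codeword is a prefix of any other codeword.


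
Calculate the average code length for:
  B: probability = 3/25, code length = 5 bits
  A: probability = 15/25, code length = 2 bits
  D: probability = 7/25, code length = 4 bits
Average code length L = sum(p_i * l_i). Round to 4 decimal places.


Weighted contributions p_i * l_i:
  B: (3/25) * 5 = 15/25
  A: (15/25) * 2 = 30/25
  D: (7/25) * 4 = 28/25
Sum = (15 + 30 + 28)/25 = 73/25

L = 73/25 = 2.9200 bits/symbol


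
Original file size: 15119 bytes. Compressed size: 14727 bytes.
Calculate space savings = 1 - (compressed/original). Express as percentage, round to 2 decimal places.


ratio = compressed/original = 14727/15119 = 0.974072
savings = 1 - ratio = 1 - 0.974072 = 0.025928
as a percentage: 0.025928 * 100 = 2.59%

Space savings = 1 - 14727/15119 = 2.59%


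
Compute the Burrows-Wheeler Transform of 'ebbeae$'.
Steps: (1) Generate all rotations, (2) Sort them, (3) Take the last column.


Rotations (sorted):
  0: $ebbeae -> last char: e
  1: ae$ebbe -> last char: e
  2: bbeae$e -> last char: e
  3: beae$eb -> last char: b
  4: e$ebbea -> last char: a
  5: eae$ebb -> last char: b
  6: ebbeae$ -> last char: $


BWT = eeebab$


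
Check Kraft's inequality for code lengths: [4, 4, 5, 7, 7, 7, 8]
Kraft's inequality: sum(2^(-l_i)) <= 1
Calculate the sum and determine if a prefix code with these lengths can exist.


Sum = 2^(-4) + 2^(-4) + 2^(-5) + 2^(-7) + 2^(-7) + 2^(-7) + 2^(-8)
    = 0.0625 + 0.0625 + 0.03125 + 0.0078125 + 0.0078125 + 0.0078125 + 0.00390625
    = 47/256 = 0.18359375
Since 0.18359375 <= 1, Kraft's inequality IS satisfied.
A prefix code with these lengths CAN exist.

Kraft sum = 0.18359375. Satisfied.


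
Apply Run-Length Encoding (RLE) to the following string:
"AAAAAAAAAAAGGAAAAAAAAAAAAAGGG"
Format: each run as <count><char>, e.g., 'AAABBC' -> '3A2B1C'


Scanning runs left to right:
  i=0: run of 'A' x 11 -> '11A'
  i=11: run of 'G' x 2 -> '2G'
  i=13: run of 'A' x 13 -> '13A'
  i=26: run of 'G' x 3 -> '3G'

RLE = 11A2G13A3G


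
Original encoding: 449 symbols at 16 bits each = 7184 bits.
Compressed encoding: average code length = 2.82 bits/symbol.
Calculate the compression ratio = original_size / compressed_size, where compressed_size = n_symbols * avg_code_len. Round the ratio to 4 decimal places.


original_size = n_symbols * orig_bits = 449 * 16 = 7184 bits
compressed_size = n_symbols * avg_code_len = 449 * 2.82 = 1266.18 bits
ratio = original_size / compressed_size = 7184 / 1266.18 = 5.6738

Compression ratio = 5.6738


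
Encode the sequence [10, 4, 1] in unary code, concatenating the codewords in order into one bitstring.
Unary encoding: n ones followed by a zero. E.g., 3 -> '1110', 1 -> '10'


Encode each number as n ones followed by a terminating 0:
  10 -> 11111111110 (11 bits)
  4 -> 11110 (5 bits)
  1 -> 10 (2 bits)
Total length = 11 + 5 + 2 = 18 bits.

Unary([10, 4, 1]) = 111111111101111010 (18 bits)


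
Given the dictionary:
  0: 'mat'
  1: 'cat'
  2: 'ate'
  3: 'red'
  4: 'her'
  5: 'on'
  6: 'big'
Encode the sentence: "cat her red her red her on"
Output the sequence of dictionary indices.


Look up each word in the dictionary:
  'cat' -> 1
  'her' -> 4
  'red' -> 3
  'her' -> 4
  'red' -> 3
  'her' -> 4
  'on' -> 5

Encoded: [1, 4, 3, 4, 3, 4, 5]


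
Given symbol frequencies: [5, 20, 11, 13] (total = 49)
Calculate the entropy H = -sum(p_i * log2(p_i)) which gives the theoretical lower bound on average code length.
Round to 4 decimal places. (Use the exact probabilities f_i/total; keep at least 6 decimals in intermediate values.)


Per-symbol terms -p_i * log2(p_i) with p_i = f_i/49:
  p = 5/49 = 0.102041: log2(p) = -3.292782, -p*log2(p) = 0.335998
  p = 20/49 = 0.408163: log2(p) = -1.292782, -p*log2(p) = 0.527666
  p = 11/49 = 0.224490: log2(p) = -2.155278, -p*log2(p) = 0.483838
  p = 13/49 = 0.265306: log2(p) = -1.914270, -p*log2(p) = 0.507868
H = 0.335998 + 0.527666 + 0.483838 + 0.507868 = 1.855370

H = 1.8554 bits/symbol


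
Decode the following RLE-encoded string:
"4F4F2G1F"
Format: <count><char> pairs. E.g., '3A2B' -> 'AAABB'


Expanding each <count><char> pair:
  4F -> 'FFFF'
  4F -> 'FFFF'
  2G -> 'GG'
  1F -> 'F'

Decoded = FFFFFFFFGGF


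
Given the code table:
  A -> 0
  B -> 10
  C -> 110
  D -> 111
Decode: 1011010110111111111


Decoding:
10 -> B
110 -> C
10 -> B
110 -> C
111 -> D
111 -> D
111 -> D


Result: BCBCDDD


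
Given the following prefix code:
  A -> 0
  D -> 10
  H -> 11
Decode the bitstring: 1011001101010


Decoding step by step:
Bits 10 -> D
Bits 11 -> H
Bits 0 -> A
Bits 0 -> A
Bits 11 -> H
Bits 0 -> A
Bits 10 -> D
Bits 10 -> D


Decoded message: DHAAHADD


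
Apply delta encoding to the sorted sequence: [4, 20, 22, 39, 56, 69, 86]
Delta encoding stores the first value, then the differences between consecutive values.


First value: 4
Deltas:
  20 - 4 = 16
  22 - 20 = 2
  39 - 22 = 17
  56 - 39 = 17
  69 - 56 = 13
  86 - 69 = 17


Delta encoded: [4, 16, 2, 17, 17, 13, 17]


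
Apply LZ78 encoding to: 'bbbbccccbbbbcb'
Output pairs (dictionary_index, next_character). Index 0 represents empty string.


LZ78 encoding steps:
Dictionary: {0: ''}
Step 1: w='' (idx 0), next='b' -> output (0, 'b'), add 'b' as idx 1
Step 2: w='b' (idx 1), next='b' -> output (1, 'b'), add 'bb' as idx 2
Step 3: w='b' (idx 1), next='c' -> output (1, 'c'), add 'bc' as idx 3
Step 4: w='' (idx 0), next='c' -> output (0, 'c'), add 'c' as idx 4
Step 5: w='c' (idx 4), next='c' -> output (4, 'c'), add 'cc' as idx 5
Step 6: w='bb' (idx 2), next='b' -> output (2, 'b'), add 'bbb' as idx 6
Step 7: w='bc' (idx 3), next='b' -> output (3, 'b'), add 'bcb' as idx 7


Encoded: [(0, 'b'), (1, 'b'), (1, 'c'), (0, 'c'), (4, 'c'), (2, 'b'), (3, 'b')]


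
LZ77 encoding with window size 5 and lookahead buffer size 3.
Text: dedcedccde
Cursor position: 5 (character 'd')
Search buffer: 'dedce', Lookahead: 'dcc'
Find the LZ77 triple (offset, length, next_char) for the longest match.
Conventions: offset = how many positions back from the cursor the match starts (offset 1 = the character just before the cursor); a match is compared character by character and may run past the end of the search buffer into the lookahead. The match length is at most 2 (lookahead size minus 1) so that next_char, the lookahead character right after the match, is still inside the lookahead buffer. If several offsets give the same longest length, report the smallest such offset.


Try each offset into the search buffer:
  offset=1 (pos 4, char 'e'): match length 0
  offset=2 (pos 3, char 'c'): match length 0
  offset=3 (pos 2, char 'd'): match length 2
  offset=4 (pos 1, char 'e'): match length 0
  offset=5 (pos 0, char 'd'): match length 1
Longest match has length 2 at offset 3.
next_char = character at position 5 + 2 = 7 -> 'c'

Best match: offset=3, length=2 (matching 'dc' starting at position 2)
LZ77 triple: (3, 2, 'c')


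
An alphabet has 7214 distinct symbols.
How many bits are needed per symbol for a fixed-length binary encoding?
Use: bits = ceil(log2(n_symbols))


log2(7214) = 12.8166
Bracket: 2^12 = 4096 < 7214 <= 2^13 = 8192
So ceil(log2(7214)) = 13

bits = ceil(log2(7214)) = ceil(12.8166) = 13 bits


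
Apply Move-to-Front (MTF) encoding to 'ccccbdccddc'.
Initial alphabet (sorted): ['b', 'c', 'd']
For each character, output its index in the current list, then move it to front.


MTF encoding:
'c': index 1 in ['b', 'c', 'd'] -> ['c', 'b', 'd']
'c': index 0 in ['c', 'b', 'd'] -> ['c', 'b', 'd']
'c': index 0 in ['c', 'b', 'd'] -> ['c', 'b', 'd']
'c': index 0 in ['c', 'b', 'd'] -> ['c', 'b', 'd']
'b': index 1 in ['c', 'b', 'd'] -> ['b', 'c', 'd']
'd': index 2 in ['b', 'c', 'd'] -> ['d', 'b', 'c']
'c': index 2 in ['d', 'b', 'c'] -> ['c', 'd', 'b']
'c': index 0 in ['c', 'd', 'b'] -> ['c', 'd', 'b']
'd': index 1 in ['c', 'd', 'b'] -> ['d', 'c', 'b']
'd': index 0 in ['d', 'c', 'b'] -> ['d', 'c', 'b']
'c': index 1 in ['d', 'c', 'b'] -> ['c', 'd', 'b']


Output: [1, 0, 0, 0, 1, 2, 2, 0, 1, 0, 1]


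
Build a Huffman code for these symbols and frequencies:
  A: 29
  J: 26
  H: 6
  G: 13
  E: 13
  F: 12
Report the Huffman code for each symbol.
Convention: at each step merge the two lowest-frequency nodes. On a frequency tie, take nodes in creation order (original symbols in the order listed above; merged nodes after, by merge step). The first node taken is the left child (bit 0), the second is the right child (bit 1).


Huffman tree construction:
Step 1: Merge H(6) + F(12) = 18
Step 2: Merge G(13) + E(13) = 26
Step 3: Merge (H+F)(18) + J(26) = 44
Step 4: Merge (G+E)(26) + A(29) = 55
Step 5: Merge ((H+F)+J)(44) + ((G+E)+A)(55) = 99
Read each symbol's code off the tree from the root (left child = 0, right child = 1).

Codes:
  A: 11 (length 2)
  J: 01 (length 2)
  H: 000 (length 3)
  G: 100 (length 3)
  E: 101 (length 3)
  F: 001 (length 3)
Average code length: 242/99 = 2.4444 bits/symbol


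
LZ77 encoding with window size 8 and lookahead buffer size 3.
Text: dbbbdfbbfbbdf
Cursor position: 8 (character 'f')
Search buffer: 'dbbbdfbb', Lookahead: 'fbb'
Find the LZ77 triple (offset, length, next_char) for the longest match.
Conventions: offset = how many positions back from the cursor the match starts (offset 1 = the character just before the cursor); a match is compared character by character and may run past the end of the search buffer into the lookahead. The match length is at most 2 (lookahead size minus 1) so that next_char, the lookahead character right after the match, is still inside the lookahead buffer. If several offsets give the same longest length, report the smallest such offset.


Try each offset into the search buffer:
  offset=1 (pos 7, char 'b'): match length 0
  offset=2 (pos 6, char 'b'): match length 0
  offset=3 (pos 5, char 'f'): match length 2
  offset=4 (pos 4, char 'd'): match length 0
  offset=5 (pos 3, char 'b'): match length 0
  offset=6 (pos 2, char 'b'): match length 0
  offset=7 (pos 1, char 'b'): match length 0
  offset=8 (pos 0, char 'd'): match length 0
Longest match has length 2 at offset 3.
next_char = character at position 8 + 2 = 10 -> 'b'

Best match: offset=3, length=2 (matching 'fb' starting at position 5)
LZ77 triple: (3, 2, 'b')


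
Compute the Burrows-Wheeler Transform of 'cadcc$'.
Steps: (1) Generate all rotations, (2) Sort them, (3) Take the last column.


Rotations (sorted):
  0: $cadcc -> last char: c
  1: adcc$c -> last char: c
  2: c$cadc -> last char: c
  3: cadcc$ -> last char: $
  4: cc$cad -> last char: d
  5: dcc$ca -> last char: a


BWT = ccc$da


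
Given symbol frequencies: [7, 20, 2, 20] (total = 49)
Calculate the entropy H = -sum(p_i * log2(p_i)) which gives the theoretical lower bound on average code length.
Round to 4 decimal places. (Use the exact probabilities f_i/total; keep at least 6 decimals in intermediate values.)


Per-symbol terms -p_i * log2(p_i) with p_i = f_i/49:
  p = 7/49 = 0.142857: log2(p) = -2.807355, -p*log2(p) = 0.401051
  p = 20/49 = 0.408163: log2(p) = -1.292782, -p*log2(p) = 0.527666
  p = 2/49 = 0.040816: log2(p) = -4.614710, -p*log2(p) = 0.188356
  p = 20/49 = 0.408163: log2(p) = -1.292782, -p*log2(p) = 0.527666
H = 0.401051 + 0.527666 + 0.188356 + 0.527666 = 1.644739

H = 1.6447 bits/symbol


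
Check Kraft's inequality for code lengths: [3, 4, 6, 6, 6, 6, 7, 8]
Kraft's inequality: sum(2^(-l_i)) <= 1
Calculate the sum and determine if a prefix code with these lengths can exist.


Sum = 2^(-3) + 2^(-4) + 2^(-6) + 2^(-6) + 2^(-6) + 2^(-6) + 2^(-7) + 2^(-8)
    = 0.125 + 0.0625 + 0.015625 + 0.015625 + 0.015625 + 0.015625 + 0.0078125 + 0.00390625
    = 67/256 = 0.26171875
Since 0.26171875 <= 1, Kraft's inequality IS satisfied.
A prefix code with these lengths CAN exist.

Kraft sum = 0.26171875. Satisfied.


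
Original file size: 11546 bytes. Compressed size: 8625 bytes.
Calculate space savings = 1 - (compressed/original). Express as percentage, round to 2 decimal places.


ratio = compressed/original = 8625/11546 = 0.747012
savings = 1 - ratio = 1 - 0.747012 = 0.252988
as a percentage: 0.252988 * 100 = 25.3%

Space savings = 1 - 8625/11546 = 25.3%


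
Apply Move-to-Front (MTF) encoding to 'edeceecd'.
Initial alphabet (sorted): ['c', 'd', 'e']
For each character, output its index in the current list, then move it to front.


MTF encoding:
'e': index 2 in ['c', 'd', 'e'] -> ['e', 'c', 'd']
'd': index 2 in ['e', 'c', 'd'] -> ['d', 'e', 'c']
'e': index 1 in ['d', 'e', 'c'] -> ['e', 'd', 'c']
'c': index 2 in ['e', 'd', 'c'] -> ['c', 'e', 'd']
'e': index 1 in ['c', 'e', 'd'] -> ['e', 'c', 'd']
'e': index 0 in ['e', 'c', 'd'] -> ['e', 'c', 'd']
'c': index 1 in ['e', 'c', 'd'] -> ['c', 'e', 'd']
'd': index 2 in ['c', 'e', 'd'] -> ['d', 'c', 'e']


Output: [2, 2, 1, 2, 1, 0, 1, 2]


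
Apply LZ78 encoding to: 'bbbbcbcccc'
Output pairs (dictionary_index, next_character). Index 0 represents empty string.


LZ78 encoding steps:
Dictionary: {0: ''}
Step 1: w='' (idx 0), next='b' -> output (0, 'b'), add 'b' as idx 1
Step 2: w='b' (idx 1), next='b' -> output (1, 'b'), add 'bb' as idx 2
Step 3: w='b' (idx 1), next='c' -> output (1, 'c'), add 'bc' as idx 3
Step 4: w='bc' (idx 3), next='c' -> output (3, 'c'), add 'bcc' as idx 4
Step 5: w='' (idx 0), next='c' -> output (0, 'c'), add 'c' as idx 5
Step 6: w='c' (idx 5), end of input -> output (5, '')


Encoded: [(0, 'b'), (1, 'b'), (1, 'c'), (3, 'c'), (0, 'c'), (5, '')]


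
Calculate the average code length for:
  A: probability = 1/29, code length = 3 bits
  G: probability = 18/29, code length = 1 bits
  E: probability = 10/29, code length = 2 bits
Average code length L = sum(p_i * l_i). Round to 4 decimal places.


Weighted contributions p_i * l_i:
  A: (1/29) * 3 = 3/29
  G: (18/29) * 1 = 18/29
  E: (10/29) * 2 = 20/29
Sum = (3 + 18 + 20)/29 = 41/29

L = 41/29 = 1.4138 bits/symbol


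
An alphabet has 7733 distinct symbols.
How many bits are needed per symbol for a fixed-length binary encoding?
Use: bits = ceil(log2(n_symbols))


log2(7733) = 12.9168
Bracket: 2^12 = 4096 < 7733 <= 2^13 = 8192
So ceil(log2(7733)) = 13

bits = ceil(log2(7733)) = ceil(12.9168) = 13 bits


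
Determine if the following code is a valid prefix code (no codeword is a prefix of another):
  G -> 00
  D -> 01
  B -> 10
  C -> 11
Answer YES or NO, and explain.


Checking each pair (does one codeword prefix another?):
  G='00' vs D='01': no prefix
  G='00' vs B='10': no prefix
  G='00' vs C='11': no prefix
  D='01' vs G='00': no prefix
  D='01' vs B='10': no prefix
  D='01' vs C='11': no prefix
  B='10' vs G='00': no prefix
  B='10' vs D='01': no prefix
  B='10' vs C='11': no prefix
  C='11' vs G='00': no prefix
  C='11' vs D='01': no prefix
  C='11' vs B='10': no prefix
No violation found over all pairs.

YES -- this is a valid prefix code. No codeword is a prefix of any other codeword.


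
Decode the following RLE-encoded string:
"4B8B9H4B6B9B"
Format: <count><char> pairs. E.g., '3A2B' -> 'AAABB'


Expanding each <count><char> pair:
  4B -> 'BBBB'
  8B -> 'BBBBBBBB'
  9H -> 'HHHHHHHHH'
  4B -> 'BBBB'
  6B -> 'BBBBBB'
  9B -> 'BBBBBBBBB'

Decoded = BBBBBBBBBBBBHHHHHHHHHBBBBBBBBBBBBBBBBBBB


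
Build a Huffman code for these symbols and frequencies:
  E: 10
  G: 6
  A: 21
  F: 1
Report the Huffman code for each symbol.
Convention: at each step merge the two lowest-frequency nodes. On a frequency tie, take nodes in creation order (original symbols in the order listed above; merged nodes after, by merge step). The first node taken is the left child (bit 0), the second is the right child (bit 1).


Huffman tree construction:
Step 1: Merge F(1) + G(6) = 7
Step 2: Merge (F+G)(7) + E(10) = 17
Step 3: Merge ((F+G)+E)(17) + A(21) = 38
Read each symbol's code off the tree from the root (left child = 0, right child = 1).

Codes:
  E: 01 (length 2)
  G: 001 (length 3)
  A: 1 (length 1)
  F: 000 (length 3)
Average code length: 62/38 = 1.6316 bits/symbol


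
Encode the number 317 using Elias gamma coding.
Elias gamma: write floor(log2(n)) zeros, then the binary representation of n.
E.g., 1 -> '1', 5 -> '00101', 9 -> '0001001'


num_bits = floor(log2(317)) + 1 = 9
leading_zeros = num_bits - 1 = 8
binary(317) = 100111101

Elias gamma(317) = '00000000' + '100111101' = 00000000100111101 (17 bits)


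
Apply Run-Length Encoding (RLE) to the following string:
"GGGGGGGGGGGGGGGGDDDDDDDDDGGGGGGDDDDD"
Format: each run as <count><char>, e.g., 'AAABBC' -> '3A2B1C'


Scanning runs left to right:
  i=0: run of 'G' x 16 -> '16G'
  i=16: run of 'D' x 9 -> '9D'
  i=25: run of 'G' x 6 -> '6G'
  i=31: run of 'D' x 5 -> '5D'

RLE = 16G9D6G5D


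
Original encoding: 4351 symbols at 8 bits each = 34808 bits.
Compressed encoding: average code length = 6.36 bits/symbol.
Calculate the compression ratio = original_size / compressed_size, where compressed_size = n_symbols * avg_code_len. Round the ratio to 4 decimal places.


original_size = n_symbols * orig_bits = 4351 * 8 = 34808 bits
compressed_size = n_symbols * avg_code_len = 4351 * 6.36 = 27672.36 bits
ratio = original_size / compressed_size = 34808 / 27672.36 = 1.2579

Compression ratio = 1.2579


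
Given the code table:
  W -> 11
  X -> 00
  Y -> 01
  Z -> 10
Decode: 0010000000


Decoding:
00 -> X
10 -> Z
00 -> X
00 -> X
00 -> X


Result: XZXXX


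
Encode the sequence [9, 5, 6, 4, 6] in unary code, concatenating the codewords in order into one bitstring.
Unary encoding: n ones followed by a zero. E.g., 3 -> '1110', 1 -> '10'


Encode each number as n ones followed by a terminating 0:
  9 -> 1111111110 (10 bits)
  5 -> 111110 (6 bits)
  6 -> 1111110 (7 bits)
  4 -> 11110 (5 bits)
  6 -> 1111110 (7 bits)
Total length = 10 + 6 + 7 + 5 + 7 = 35 bits.

Unary([9, 5, 6, 4, 6]) = 11111111101111101111110111101111110 (35 bits)


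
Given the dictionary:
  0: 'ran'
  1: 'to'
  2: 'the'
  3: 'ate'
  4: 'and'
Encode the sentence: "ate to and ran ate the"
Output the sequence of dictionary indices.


Look up each word in the dictionary:
  'ate' -> 3
  'to' -> 1
  'and' -> 4
  'ran' -> 0
  'ate' -> 3
  'the' -> 2

Encoded: [3, 1, 4, 0, 3, 2]


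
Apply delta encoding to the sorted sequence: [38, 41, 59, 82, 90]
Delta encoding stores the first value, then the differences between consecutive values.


First value: 38
Deltas:
  41 - 38 = 3
  59 - 41 = 18
  82 - 59 = 23
  90 - 82 = 8


Delta encoded: [38, 3, 18, 23, 8]


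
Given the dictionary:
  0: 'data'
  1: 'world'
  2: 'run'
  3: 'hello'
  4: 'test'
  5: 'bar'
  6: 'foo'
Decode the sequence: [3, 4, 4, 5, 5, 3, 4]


Look up each index in the dictionary:
  3 -> 'hello'
  4 -> 'test'
  4 -> 'test'
  5 -> 'bar'
  5 -> 'bar'
  3 -> 'hello'
  4 -> 'test'

Decoded: "hello test test bar bar hello test"


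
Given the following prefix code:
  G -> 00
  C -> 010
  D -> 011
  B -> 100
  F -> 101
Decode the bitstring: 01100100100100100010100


Decoding step by step:
Bits 011 -> D
Bits 00 -> G
Bits 100 -> B
Bits 100 -> B
Bits 100 -> B
Bits 100 -> B
Bits 010 -> C
Bits 100 -> B


Decoded message: DGBBBBCB


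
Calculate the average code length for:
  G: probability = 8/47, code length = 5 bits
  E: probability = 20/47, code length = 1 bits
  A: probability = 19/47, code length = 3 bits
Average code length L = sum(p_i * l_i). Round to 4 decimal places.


Weighted contributions p_i * l_i:
  G: (8/47) * 5 = 40/47
  E: (20/47) * 1 = 20/47
  A: (19/47) * 3 = 57/47
Sum = (40 + 20 + 57)/47 = 117/47

L = 117/47 = 2.4894 bits/symbol


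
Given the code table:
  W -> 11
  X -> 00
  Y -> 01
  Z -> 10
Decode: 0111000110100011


Decoding:
01 -> Y
11 -> W
00 -> X
01 -> Y
10 -> Z
10 -> Z
00 -> X
11 -> W


Result: YWXYZZXW


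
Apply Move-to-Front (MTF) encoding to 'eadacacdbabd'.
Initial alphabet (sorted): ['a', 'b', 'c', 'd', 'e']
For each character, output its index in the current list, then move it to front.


MTF encoding:
'e': index 4 in ['a', 'b', 'c', 'd', 'e'] -> ['e', 'a', 'b', 'c', 'd']
'a': index 1 in ['e', 'a', 'b', 'c', 'd'] -> ['a', 'e', 'b', 'c', 'd']
'd': index 4 in ['a', 'e', 'b', 'c', 'd'] -> ['d', 'a', 'e', 'b', 'c']
'a': index 1 in ['d', 'a', 'e', 'b', 'c'] -> ['a', 'd', 'e', 'b', 'c']
'c': index 4 in ['a', 'd', 'e', 'b', 'c'] -> ['c', 'a', 'd', 'e', 'b']
'a': index 1 in ['c', 'a', 'd', 'e', 'b'] -> ['a', 'c', 'd', 'e', 'b']
'c': index 1 in ['a', 'c', 'd', 'e', 'b'] -> ['c', 'a', 'd', 'e', 'b']
'd': index 2 in ['c', 'a', 'd', 'e', 'b'] -> ['d', 'c', 'a', 'e', 'b']
'b': index 4 in ['d', 'c', 'a', 'e', 'b'] -> ['b', 'd', 'c', 'a', 'e']
'a': index 3 in ['b', 'd', 'c', 'a', 'e'] -> ['a', 'b', 'd', 'c', 'e']
'b': index 1 in ['a', 'b', 'd', 'c', 'e'] -> ['b', 'a', 'd', 'c', 'e']
'd': index 2 in ['b', 'a', 'd', 'c', 'e'] -> ['d', 'b', 'a', 'c', 'e']


Output: [4, 1, 4, 1, 4, 1, 1, 2, 4, 3, 1, 2]


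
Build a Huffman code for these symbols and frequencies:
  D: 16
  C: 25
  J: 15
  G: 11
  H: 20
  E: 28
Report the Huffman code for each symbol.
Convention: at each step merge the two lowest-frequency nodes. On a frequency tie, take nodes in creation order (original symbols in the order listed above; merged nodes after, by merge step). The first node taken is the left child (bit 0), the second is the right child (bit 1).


Huffman tree construction:
Step 1: Merge G(11) + J(15) = 26
Step 2: Merge D(16) + H(20) = 36
Step 3: Merge C(25) + (G+J)(26) = 51
Step 4: Merge E(28) + (D+H)(36) = 64
Step 5: Merge (C+(G+J))(51) + (E+(D+H))(64) = 115
Read each symbol's code off the tree from the root (left child = 0, right child = 1).

Codes:
  D: 110 (length 3)
  C: 00 (length 2)
  J: 011 (length 3)
  G: 010 (length 3)
  H: 111 (length 3)
  E: 10 (length 2)
Average code length: 292/115 = 2.5391 bits/symbol


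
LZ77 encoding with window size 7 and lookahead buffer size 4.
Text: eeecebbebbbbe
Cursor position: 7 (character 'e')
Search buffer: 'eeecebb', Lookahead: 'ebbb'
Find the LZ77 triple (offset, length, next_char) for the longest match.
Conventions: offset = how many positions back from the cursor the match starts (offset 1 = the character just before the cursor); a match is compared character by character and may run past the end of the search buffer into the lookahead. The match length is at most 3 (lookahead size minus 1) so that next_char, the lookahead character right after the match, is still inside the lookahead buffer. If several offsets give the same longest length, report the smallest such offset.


Try each offset into the search buffer:
  offset=1 (pos 6, char 'b'): match length 0
  offset=2 (pos 5, char 'b'): match length 0
  offset=3 (pos 4, char 'e'): match length 3
  offset=4 (pos 3, char 'c'): match length 0
  offset=5 (pos 2, char 'e'): match length 1
  offset=6 (pos 1, char 'e'): match length 1
  offset=7 (pos 0, char 'e'): match length 1
Longest match has length 3 at offset 3.
next_char = character at position 7 + 3 = 10 -> 'b'

Best match: offset=3, length=3 (matching 'ebb' starting at position 4)
LZ77 triple: (3, 3, 'b')


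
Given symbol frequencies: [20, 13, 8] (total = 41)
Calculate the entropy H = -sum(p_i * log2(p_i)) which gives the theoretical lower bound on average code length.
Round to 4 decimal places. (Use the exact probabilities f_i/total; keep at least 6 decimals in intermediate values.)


Per-symbol terms -p_i * log2(p_i) with p_i = f_i/41:
  p = 20/41 = 0.487805: log2(p) = -1.035624, -p*log2(p) = 0.505182
  p = 13/41 = 0.317073: log2(p) = -1.657112, -p*log2(p) = 0.525426
  p = 8/41 = 0.195122: log2(p) = -2.357552, -p*log2(p) = 0.460010
H = 0.505182 + 0.525426 + 0.460010 = 1.490618

H = 1.4906 bits/symbol


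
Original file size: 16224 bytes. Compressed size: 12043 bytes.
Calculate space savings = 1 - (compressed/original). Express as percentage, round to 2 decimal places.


ratio = compressed/original = 12043/16224 = 0.742295
savings = 1 - ratio = 1 - 0.742295 = 0.257705
as a percentage: 0.257705 * 100 = 25.77%

Space savings = 1 - 12043/16224 = 25.77%


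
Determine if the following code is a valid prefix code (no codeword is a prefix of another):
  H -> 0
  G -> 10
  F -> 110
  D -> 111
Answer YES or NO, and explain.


Checking each pair (does one codeword prefix another?):
  H='0' vs G='10': no prefix
  H='0' vs F='110': no prefix
  H='0' vs D='111': no prefix
  G='10' vs H='0': no prefix
  G='10' vs F='110': no prefix
  G='10' vs D='111': no prefix
  F='110' vs H='0': no prefix
  F='110' vs G='10': no prefix
  F='110' vs D='111': no prefix
  D='111' vs H='0': no prefix
  D='111' vs G='10': no prefix
  D='111' vs F='110': no prefix
No violation found over all pairs.

YES -- this is a valid prefix code. No codeword is a prefix of any other codeword.


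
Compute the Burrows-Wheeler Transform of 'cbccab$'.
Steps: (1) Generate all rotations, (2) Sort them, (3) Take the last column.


Rotations (sorted):
  0: $cbccab -> last char: b
  1: ab$cbcc -> last char: c
  2: b$cbcca -> last char: a
  3: bccab$c -> last char: c
  4: cab$cbc -> last char: c
  5: cbccab$ -> last char: $
  6: ccab$cb -> last char: b


BWT = bcacc$b


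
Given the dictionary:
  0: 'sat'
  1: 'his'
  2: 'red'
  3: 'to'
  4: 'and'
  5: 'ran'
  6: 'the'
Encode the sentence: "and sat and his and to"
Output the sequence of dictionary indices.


Look up each word in the dictionary:
  'and' -> 4
  'sat' -> 0
  'and' -> 4
  'his' -> 1
  'and' -> 4
  'to' -> 3

Encoded: [4, 0, 4, 1, 4, 3]


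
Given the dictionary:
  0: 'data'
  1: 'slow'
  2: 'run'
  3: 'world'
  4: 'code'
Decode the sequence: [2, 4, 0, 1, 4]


Look up each index in the dictionary:
  2 -> 'run'
  4 -> 'code'
  0 -> 'data'
  1 -> 'slow'
  4 -> 'code'

Decoded: "run code data slow code"


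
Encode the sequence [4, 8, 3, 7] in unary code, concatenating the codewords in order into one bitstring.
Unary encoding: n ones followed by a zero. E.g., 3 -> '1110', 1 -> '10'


Encode each number as n ones followed by a terminating 0:
  4 -> 11110 (5 bits)
  8 -> 111111110 (9 bits)
  3 -> 1110 (4 bits)
  7 -> 11111110 (8 bits)
Total length = 5 + 9 + 4 + 8 = 26 bits.

Unary([4, 8, 3, 7]) = 11110111111110111011111110 (26 bits)


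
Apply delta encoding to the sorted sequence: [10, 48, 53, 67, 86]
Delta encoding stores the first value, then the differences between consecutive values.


First value: 10
Deltas:
  48 - 10 = 38
  53 - 48 = 5
  67 - 53 = 14
  86 - 67 = 19


Delta encoded: [10, 38, 5, 14, 19]


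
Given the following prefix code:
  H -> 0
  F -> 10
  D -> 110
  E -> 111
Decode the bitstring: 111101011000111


Decoding step by step:
Bits 111 -> E
Bits 10 -> F
Bits 10 -> F
Bits 110 -> D
Bits 0 -> H
Bits 0 -> H
Bits 111 -> E


Decoded message: EFFDHHE


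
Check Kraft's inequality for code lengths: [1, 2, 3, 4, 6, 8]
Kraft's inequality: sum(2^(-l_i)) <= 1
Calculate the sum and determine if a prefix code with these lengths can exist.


Sum = 2^(-1) + 2^(-2) + 2^(-3) + 2^(-4) + 2^(-6) + 2^(-8)
    = 0.5 + 0.25 + 0.125 + 0.0625 + 0.015625 + 0.00390625
    = 245/256 = 0.95703125
Since 0.95703125 <= 1, Kraft's inequality IS satisfied.
A prefix code with these lengths CAN exist.

Kraft sum = 0.95703125. Satisfied.


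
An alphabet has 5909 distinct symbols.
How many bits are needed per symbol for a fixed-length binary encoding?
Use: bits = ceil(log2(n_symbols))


log2(5909) = 12.5287
Bracket: 2^12 = 4096 < 5909 <= 2^13 = 8192
So ceil(log2(5909)) = 13

bits = ceil(log2(5909)) = ceil(12.5287) = 13 bits


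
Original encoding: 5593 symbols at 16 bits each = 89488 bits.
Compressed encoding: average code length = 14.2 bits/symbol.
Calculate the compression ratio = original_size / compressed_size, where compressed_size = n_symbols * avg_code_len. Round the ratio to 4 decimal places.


original_size = n_symbols * orig_bits = 5593 * 16 = 89488 bits
compressed_size = n_symbols * avg_code_len = 5593 * 14.2 = 79420.6 bits
ratio = original_size / compressed_size = 89488 / 79420.6 = 1.1268

Compression ratio = 1.1268


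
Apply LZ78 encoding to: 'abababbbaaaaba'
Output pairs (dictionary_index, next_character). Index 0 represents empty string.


LZ78 encoding steps:
Dictionary: {0: ''}
Step 1: w='' (idx 0), next='a' -> output (0, 'a'), add 'a' as idx 1
Step 2: w='' (idx 0), next='b' -> output (0, 'b'), add 'b' as idx 2
Step 3: w='a' (idx 1), next='b' -> output (1, 'b'), add 'ab' as idx 3
Step 4: w='ab' (idx 3), next='b' -> output (3, 'b'), add 'abb' as idx 4
Step 5: w='b' (idx 2), next='a' -> output (2, 'a'), add 'ba' as idx 5
Step 6: w='a' (idx 1), next='a' -> output (1, 'a'), add 'aa' as idx 6
Step 7: w='ab' (idx 3), next='a' -> output (3, 'a'), add 'aba' as idx 7


Encoded: [(0, 'a'), (0, 'b'), (1, 'b'), (3, 'b'), (2, 'a'), (1, 'a'), (3, 'a')]


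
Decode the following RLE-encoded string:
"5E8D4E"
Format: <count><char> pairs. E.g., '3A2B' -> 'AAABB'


Expanding each <count><char> pair:
  5E -> 'EEEEE'
  8D -> 'DDDDDDDD'
  4E -> 'EEEE'

Decoded = EEEEEDDDDDDDDEEEE


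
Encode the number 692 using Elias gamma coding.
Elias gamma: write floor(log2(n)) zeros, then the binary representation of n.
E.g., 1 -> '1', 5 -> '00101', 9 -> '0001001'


num_bits = floor(log2(692)) + 1 = 10
leading_zeros = num_bits - 1 = 9
binary(692) = 1010110100

Elias gamma(692) = '000000000' + '1010110100' = 0000000001010110100 (19 bits)


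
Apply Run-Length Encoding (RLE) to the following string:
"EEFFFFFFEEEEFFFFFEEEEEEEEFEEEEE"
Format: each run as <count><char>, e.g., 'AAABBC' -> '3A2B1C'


Scanning runs left to right:
  i=0: run of 'E' x 2 -> '2E'
  i=2: run of 'F' x 6 -> '6F'
  i=8: run of 'E' x 4 -> '4E'
  i=12: run of 'F' x 5 -> '5F'
  i=17: run of 'E' x 8 -> '8E'
  i=25: run of 'F' x 1 -> '1F'
  i=26: run of 'E' x 5 -> '5E'

RLE = 2E6F4E5F8E1F5E
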